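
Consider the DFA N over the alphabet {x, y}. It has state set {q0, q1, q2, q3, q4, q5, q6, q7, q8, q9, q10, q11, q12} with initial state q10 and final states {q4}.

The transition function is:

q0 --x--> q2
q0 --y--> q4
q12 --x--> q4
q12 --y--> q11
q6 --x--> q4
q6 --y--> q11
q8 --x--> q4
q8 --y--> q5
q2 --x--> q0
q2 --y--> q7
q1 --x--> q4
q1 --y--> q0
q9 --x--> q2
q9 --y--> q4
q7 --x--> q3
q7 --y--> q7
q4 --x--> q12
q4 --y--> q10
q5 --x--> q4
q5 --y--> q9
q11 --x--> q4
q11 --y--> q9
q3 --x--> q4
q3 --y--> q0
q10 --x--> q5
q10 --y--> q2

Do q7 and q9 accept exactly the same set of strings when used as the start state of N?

No

Reachable states from the start: {q0,q2,q3,q4,q5,q7,q9,q10,q11,q12}. Unreachable: {q1,q6,q8} — drop them.
Initial partition by acceptance: {q4} | {q0,q2,q3,q5,q7,q9,q10,q11,q12}.
Split {q0,q2,q3,q5,q7,q9,q10,q11,q12} by δ(·,x) → {q0,q2,q7,q9,q10} and {q3,q5,q11,q12}.
On input x, block {q0,q2,q7,q9,q10} splits into {q0,q2,q9} and {q7,q10}.
On input y, block {q0,q2,q9} splits into {q0,q9} and {q2}.
Split {q3,q5,q11,q12} by δ(·,y) → {q3,q5,q11} and {q12}.
Split {q7,q10} by δ(·,y) → {q7} and {q10}.
The partition is now stable with 7 blocks: {q4} | {q0,q9} | {q3,q5,q11} | {q7} | {q2} | {q12} | {q10}.
q7 and q9 end up in different blocks, so they are distinguishable. For instance, the string 'y' is accepted from only q9.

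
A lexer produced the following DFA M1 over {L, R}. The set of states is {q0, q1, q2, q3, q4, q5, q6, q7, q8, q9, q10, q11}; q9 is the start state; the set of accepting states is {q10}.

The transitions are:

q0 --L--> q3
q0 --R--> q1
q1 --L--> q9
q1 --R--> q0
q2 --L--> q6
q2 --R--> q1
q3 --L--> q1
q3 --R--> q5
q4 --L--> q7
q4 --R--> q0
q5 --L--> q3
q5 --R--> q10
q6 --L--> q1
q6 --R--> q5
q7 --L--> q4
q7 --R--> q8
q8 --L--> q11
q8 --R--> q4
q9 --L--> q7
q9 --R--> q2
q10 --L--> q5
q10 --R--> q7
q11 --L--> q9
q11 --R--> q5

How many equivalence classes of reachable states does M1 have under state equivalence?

Initial partition by acceptance: {q10} | {q0,q1,q2,q3,q4,q5,q6,q7,q8,q9,q11}.
Split {q0,q1,q2,q3,q4,q5,q6,q7,q8,q9,q11} by δ(·,R) → {q0,q1,q2,q3,q4,q6,q7,q8,q9,q11} and {q5}.
On input R, block {q0,q1,q2,q3,q4,q6,q7,q8,q9,q11} splits into {q0,q1,q2,q4,q7,q8,q9} and {q3,q6,q11}.
On input L, block {q0,q1,q2,q4,q7,q8,q9} splits into {q1,q4,q7,q9} and {q0,q2,q8}.
The partition is now stable with 5 blocks: {q10} | {q1,q4,q7,q9} | {q5} | {q3,q6,q11} | {q0,q2,q8}.

5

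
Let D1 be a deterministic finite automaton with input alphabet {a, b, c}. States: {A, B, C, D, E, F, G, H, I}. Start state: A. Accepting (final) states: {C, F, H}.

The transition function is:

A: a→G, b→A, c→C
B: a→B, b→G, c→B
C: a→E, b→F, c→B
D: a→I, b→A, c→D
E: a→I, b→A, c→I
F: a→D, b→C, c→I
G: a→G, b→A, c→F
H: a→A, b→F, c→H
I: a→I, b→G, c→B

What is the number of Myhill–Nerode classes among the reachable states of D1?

3

States {H} cannot be reached from the start state, so discard them.
Initial partition by acceptance: {C,F} | {A,B,D,E,G,I}.
Refine {A,B,D,E,G,I} on symbol c: members go to different blocks, giving {B,D,E,I} and {A,G}.
The partition is now stable with 3 blocks: {C,F} | {B,D,E,I} | {A,G}.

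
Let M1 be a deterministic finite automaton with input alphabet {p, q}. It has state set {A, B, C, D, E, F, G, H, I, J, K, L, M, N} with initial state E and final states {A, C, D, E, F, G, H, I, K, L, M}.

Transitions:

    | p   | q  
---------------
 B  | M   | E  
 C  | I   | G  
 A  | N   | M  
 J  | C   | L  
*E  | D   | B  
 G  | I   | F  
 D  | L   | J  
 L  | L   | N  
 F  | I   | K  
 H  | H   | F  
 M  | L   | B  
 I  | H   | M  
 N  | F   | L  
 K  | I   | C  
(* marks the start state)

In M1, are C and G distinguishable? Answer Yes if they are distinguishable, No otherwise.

No

First remove the unreachable states {A}; 13 states remain.
Initial partition by acceptance: {C,D,E,F,G,H,I,K,L,M} | {B,J,N}.
Split {C,D,E,F,G,H,I,K,L,M} by δ(·,q) → {C,F,G,H,I,K} and {D,E,L,M}.
On input q, block {C,F,G,H,I,K} splits into {C,F,G,H,K} and {I}.
Refine {C,F,G,H,K} on symbol p: members go to different blocks, giving {C,F,G,K} and {H}.
Split {B,J,N} by δ(·,p) → {J,N} and {B}.
Split {D,E,L,M} by δ(·,q) → {D,L} and {E,M}.
The partition is now stable with 7 blocks: {C,F,G,K} | {J,N} | {D,L} | {I} | {H} | {B} | {E,M}.
C and G lie in the same block of the stable partition, so they are equivalent — no string distinguishes them.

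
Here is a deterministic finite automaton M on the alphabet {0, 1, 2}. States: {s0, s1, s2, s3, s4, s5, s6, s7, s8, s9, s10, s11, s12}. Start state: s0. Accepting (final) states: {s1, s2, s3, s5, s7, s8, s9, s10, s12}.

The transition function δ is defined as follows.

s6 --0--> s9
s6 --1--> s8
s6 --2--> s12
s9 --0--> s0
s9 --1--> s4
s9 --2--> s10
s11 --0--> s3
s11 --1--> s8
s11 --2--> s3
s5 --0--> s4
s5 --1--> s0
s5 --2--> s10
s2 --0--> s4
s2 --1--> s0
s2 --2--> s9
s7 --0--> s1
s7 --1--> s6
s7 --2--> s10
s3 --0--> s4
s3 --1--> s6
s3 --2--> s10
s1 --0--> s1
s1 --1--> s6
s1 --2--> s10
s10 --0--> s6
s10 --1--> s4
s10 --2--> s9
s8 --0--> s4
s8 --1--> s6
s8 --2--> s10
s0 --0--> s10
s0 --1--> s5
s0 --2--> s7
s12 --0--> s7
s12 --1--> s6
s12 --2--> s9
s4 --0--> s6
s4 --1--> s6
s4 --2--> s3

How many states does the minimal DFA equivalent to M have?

5

First remove the unreachable states {s2,s11}; 11 states remain.
Start with accepting vs non-accepting: {s1,s3,s5,s7,s8,s9,s10,s12} | {s0,s4,s6}.
Split {s1,s3,s5,s7,s8,s9,s10,s12} by δ(·,0) → {s3,s5,s8,s9,s10} and {s1,s7,s12}.
Split {s0,s4,s6} by δ(·,0) → {s0,s6} and {s4}.
Refine {s3,s5,s8,s9,s10} on symbol 0: members go to different blocks, giving {s3,s5,s8} and {s9,s10}.
Stable partition: {s3,s5,s8} | {s0,s6} | {s1,s7,s12} | {s4} | {s9,s10} — 5 equivalence classes.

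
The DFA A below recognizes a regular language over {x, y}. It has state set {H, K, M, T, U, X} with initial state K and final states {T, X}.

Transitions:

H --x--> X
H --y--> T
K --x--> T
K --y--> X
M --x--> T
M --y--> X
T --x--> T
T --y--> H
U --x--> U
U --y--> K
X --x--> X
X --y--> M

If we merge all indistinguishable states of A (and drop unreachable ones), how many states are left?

2

Reachable states from the start: {H,K,M,T,X}. Unreachable: {U} — drop them.
Initial partition by acceptance: {T,X} | {H,K,M}.
No further refinement is possible. Final partition (2 blocks): {T,X} | {H,K,M}.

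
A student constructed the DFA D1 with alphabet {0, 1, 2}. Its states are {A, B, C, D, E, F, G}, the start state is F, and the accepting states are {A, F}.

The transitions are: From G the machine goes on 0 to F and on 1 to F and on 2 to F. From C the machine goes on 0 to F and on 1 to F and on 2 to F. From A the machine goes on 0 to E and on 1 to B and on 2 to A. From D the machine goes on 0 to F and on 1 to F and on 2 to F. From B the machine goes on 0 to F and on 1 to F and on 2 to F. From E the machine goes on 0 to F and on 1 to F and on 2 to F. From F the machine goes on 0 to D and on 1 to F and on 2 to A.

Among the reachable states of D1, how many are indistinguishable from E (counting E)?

3

Reachable states from the start: {A,B,D,E,F}. Unreachable: {C,G} — drop them.
P0 = {A,F} | {B,D,E}.
On input 1, block {A,F} splits into {A} and {F}.
Stable partition: {A} | {B,D,E} | {F} — 3 equivalence classes.
State E belongs to the block {B,D,E}, which has 3 states.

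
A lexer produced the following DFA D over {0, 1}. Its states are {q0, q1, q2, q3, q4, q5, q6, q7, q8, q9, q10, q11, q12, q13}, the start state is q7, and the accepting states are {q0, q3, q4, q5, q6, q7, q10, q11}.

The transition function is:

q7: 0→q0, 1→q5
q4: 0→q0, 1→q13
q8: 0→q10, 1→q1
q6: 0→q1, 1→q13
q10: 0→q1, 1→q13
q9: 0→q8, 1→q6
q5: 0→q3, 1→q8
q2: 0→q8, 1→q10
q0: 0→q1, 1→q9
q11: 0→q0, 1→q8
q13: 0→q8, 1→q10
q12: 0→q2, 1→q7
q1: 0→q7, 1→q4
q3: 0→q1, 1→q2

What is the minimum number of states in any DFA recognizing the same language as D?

7

First remove the unreachable states {q11,q12}; 12 states remain.
Initial partition by acceptance: {q0,q3,q4,q5,q6,q7,q10} | {q1,q2,q8,q9,q13}.
Refine {q0,q3,q4,q5,q6,q7,q10} on symbol 0: members go to different blocks, giving {q0,q3,q6,q10} and {q4,q5,q7}.
Split {q1,q2,q8,q9,q13} by δ(·,0) → {q2,q9,q13} and {q1} and {q8}.
Refine {q4,q5,q7} on symbol 1: members go to different blocks, giving {q4} and {q5} and {q7}.
The partition is now stable with 7 blocks: {q0,q3,q6,q10} | {q2,q9,q13} | {q4} | {q1} | {q8} | {q5} | {q7}.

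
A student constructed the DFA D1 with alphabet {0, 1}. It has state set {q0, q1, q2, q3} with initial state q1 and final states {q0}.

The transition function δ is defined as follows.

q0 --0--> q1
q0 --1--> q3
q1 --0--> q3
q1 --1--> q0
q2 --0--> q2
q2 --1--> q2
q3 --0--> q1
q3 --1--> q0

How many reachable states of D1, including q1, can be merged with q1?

First remove the unreachable states {q2}; 3 states remain.
P0 = {q0} | {q1,q3}.
The partition is now stable with 2 blocks: {q0} | {q1,q3}.
State q1 belongs to the block {q1,q3}, which has 2 states.

2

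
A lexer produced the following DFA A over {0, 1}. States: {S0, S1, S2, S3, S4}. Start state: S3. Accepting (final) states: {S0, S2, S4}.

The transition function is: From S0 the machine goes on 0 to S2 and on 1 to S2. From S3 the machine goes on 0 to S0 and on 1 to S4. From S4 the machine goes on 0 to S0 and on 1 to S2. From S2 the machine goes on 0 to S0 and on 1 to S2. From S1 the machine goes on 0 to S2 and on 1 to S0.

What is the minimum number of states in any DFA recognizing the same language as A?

First remove the unreachable states {S1}; 4 states remain.
Initial partition by acceptance: {S0,S2,S4} | {S3}.
Stable partition: {S0,S2,S4} | {S3} — 2 equivalence classes.

2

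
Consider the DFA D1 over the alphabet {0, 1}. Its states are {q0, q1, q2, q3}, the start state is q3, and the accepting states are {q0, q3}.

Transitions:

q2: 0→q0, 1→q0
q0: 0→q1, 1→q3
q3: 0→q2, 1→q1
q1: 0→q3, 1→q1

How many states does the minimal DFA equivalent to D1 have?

Every state is reachable, so we keep all 4.
Start with accepting vs non-accepting: {q0,q3} | {q1,q2}.
Refine {q0,q3} on symbol 1: members go to different blocks, giving {q0} and {q3}.
On input 0, block {q1,q2} splits into {q1} and {q2}.
Stable partition: {q0} | {q1} | {q3} | {q2} — 4 equivalence classes.

4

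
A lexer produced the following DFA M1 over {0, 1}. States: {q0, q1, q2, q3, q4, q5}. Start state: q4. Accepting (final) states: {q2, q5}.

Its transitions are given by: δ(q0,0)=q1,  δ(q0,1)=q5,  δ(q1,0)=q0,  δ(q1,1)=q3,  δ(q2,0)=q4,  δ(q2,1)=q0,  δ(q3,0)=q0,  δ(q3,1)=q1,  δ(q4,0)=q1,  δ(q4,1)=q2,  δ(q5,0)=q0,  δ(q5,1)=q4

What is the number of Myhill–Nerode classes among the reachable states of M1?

Start with accepting vs non-accepting: {q2,q5} | {q0,q1,q3,q4}.
Refine {q0,q1,q3,q4} on symbol 1: members go to different blocks, giving {q0,q4} and {q1,q3}.
No further refinement is possible. Final partition (3 blocks): {q2,q5} | {q0,q4} | {q1,q3}.

3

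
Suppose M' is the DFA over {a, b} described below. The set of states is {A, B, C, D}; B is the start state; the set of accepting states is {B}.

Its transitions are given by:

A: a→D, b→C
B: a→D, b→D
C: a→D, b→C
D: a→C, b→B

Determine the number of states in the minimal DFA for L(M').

First remove the unreachable states {A}; 3 states remain.
P0 = {B} | {C,D}.
Split {C,D} by δ(·,b) → {C} and {D}.
Stable partition: {B} | {C} | {D} — 3 equivalence classes.

3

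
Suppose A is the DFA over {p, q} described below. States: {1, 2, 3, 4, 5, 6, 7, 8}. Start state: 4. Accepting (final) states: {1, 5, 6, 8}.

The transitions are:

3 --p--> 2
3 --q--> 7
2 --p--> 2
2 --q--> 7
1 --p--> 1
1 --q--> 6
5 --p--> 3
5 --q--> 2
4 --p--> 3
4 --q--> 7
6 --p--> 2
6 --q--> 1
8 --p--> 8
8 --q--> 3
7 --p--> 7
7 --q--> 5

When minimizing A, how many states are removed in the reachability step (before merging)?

3

Starting at 4 and following transitions, the reachable set is {2, 3, 4, 5, 7}. That leaves 1, 6, 8 unreachable — 3 in total.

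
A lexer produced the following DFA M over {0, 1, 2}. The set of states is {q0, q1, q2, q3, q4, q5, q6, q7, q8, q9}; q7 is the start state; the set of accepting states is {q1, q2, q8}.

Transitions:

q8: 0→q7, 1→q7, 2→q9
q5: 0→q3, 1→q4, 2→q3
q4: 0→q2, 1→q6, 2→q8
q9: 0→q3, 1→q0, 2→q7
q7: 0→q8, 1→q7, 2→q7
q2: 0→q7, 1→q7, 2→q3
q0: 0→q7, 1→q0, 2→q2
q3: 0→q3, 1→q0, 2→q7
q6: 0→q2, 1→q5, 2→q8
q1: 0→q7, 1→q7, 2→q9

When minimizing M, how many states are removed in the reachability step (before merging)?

BFS from q7 reaches {q0, q2, q3, q7, q8, q9}; the 4 state(s) q1, q4, q5, q6 are never visited.

4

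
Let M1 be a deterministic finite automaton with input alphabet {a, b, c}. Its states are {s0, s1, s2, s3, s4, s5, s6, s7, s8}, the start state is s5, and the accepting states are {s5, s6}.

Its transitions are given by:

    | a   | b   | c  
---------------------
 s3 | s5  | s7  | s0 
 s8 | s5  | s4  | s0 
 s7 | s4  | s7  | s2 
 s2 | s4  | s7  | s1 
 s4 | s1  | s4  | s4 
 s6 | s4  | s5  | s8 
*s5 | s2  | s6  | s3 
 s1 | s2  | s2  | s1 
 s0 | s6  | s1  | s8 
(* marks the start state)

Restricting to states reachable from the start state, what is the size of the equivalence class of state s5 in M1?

Every state is reachable, so we keep all 9.
P0 = {s5,s6} | {s0,s1,s2,s3,s4,s7,s8}.
Split {s0,s1,s2,s3,s4,s7,s8} by δ(·,a) → {s1,s2,s4,s7} and {s0,s3,s8}.
No further refinement is possible. Final partition (3 blocks): {s5,s6} | {s1,s2,s4,s7} | {s0,s3,s8}.
State s5 belongs to the block {s5,s6}, which has 2 states.

2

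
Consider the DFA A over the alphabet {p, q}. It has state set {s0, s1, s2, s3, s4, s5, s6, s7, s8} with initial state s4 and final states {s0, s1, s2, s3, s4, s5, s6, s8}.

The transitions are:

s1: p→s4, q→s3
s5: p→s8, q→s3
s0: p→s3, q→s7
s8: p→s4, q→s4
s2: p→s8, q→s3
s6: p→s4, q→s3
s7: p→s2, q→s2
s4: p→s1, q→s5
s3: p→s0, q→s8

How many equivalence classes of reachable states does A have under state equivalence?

Reachable states from the start: {s0,s1,s2,s3,s4,s5,s7,s8}. Unreachable: {s6} — drop them.
Initial partition by acceptance: {s0,s1,s2,s3,s4,s5,s8} | {s7}.
Refine {s0,s1,s2,s3,s4,s5,s8} on symbol q: members go to different blocks, giving {s1,s2,s3,s4,s5,s8} and {s0}.
On input p, block {s1,s2,s3,s4,s5,s8} splits into {s1,s2,s4,s5,s8} and {s3}.
Split {s1,s2,s4,s5,s8} by δ(·,q) → {s1,s2,s5} and {s4,s8}.
Split {s4,s8} by δ(·,p) → {s4} and {s8}.
Refine {s1,s2,s5} on symbol p: members go to different blocks, giving {s2,s5} and {s1}.
Stable partition: {s2,s5} | {s7} | {s0} | {s3} | {s4} | {s8} | {s1} — 7 equivalence classes.

7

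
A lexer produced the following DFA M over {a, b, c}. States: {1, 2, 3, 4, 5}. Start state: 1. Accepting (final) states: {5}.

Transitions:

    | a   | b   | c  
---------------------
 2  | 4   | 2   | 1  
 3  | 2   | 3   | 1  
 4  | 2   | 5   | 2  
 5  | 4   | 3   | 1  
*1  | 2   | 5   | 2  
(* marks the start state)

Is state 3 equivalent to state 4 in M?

Initial partition by acceptance: {5} | {1,2,3,4}.
Refine {1,2,3,4} on symbol b: members go to different blocks, giving {1,4} and {2,3}.
Split {2,3} by δ(·,a) → {2} and {3}.
Stable partition: {5} | {1,4} | {2} | {3} — 4 equivalence classes.
3 and 4 end up in different blocks, so they are distinguishable. For instance, the string 'b' is accepted from only 4.

No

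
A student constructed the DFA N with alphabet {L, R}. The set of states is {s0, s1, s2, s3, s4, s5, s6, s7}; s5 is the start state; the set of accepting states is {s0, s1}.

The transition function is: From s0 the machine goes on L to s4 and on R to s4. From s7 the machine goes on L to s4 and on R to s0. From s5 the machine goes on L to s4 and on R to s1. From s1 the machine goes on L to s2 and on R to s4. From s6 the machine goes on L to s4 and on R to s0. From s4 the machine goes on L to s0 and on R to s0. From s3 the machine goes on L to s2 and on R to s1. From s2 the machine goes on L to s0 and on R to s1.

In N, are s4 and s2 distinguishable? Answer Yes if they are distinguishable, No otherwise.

First remove the unreachable states {s3,s6,s7}; 5 states remain.
Start with accepting vs non-accepting: {s0,s1} | {s2,s4,s5}.
On input L, block {s2,s4,s5} splits into {s2,s4} and {s5}.
Stable partition: {s0,s1} | {s2,s4} | {s5} — 3 equivalence classes.
s4 and s2 lie in the same block of the stable partition, so they are equivalent — no string distinguishes them.

No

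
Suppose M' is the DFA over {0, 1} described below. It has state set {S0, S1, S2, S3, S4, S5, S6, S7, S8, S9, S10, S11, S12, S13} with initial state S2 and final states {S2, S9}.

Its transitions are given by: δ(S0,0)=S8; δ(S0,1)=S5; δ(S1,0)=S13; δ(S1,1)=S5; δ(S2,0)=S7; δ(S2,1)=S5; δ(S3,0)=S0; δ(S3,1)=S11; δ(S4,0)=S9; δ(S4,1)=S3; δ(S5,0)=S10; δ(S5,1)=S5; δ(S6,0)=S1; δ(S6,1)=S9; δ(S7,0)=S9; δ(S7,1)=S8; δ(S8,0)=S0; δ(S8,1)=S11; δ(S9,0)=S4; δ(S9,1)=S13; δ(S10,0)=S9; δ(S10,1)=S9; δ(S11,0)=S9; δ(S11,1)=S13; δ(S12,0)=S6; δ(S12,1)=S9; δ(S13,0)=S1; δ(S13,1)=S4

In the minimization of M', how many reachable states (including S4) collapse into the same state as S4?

Reachable states from the start: {S0,S1,S2,S3,S4,S5,S7,S8,S9,S10,S11,S13}. Unreachable: {S6,S12} — drop them.
P0 = {S2,S9} | {S0,S1,S3,S4,S5,S7,S8,S10,S11,S13}.
Split {S0,S1,S3,S4,S5,S7,S8,S10,S11,S13} by δ(·,0) → {S0,S1,S3,S5,S8,S13} and {S4,S7,S10,S11}.
On input 0, block {S0,S1,S3,S5,S8,S13} splits into {S0,S1,S3,S8,S13} and {S5}.
Split {S2,S9} by δ(·,1) → {S2} and {S9}.
On input 1, block {S0,S1,S3,S8,S13} splits into {S3,S8,S13} and {S0,S1}.
Refine {S4,S7,S10,S11} on symbol 1: members go to different blocks, giving {S4,S7,S11} and {S10}.
The partition is now stable with 7 blocks: {S2} | {S3,S8,S13} | {S4,S7,S11} | {S5} | {S9} | {S0,S1} | {S10}.
The equivalence class containing S4 is {S4,S7,S11}, of size 3.

3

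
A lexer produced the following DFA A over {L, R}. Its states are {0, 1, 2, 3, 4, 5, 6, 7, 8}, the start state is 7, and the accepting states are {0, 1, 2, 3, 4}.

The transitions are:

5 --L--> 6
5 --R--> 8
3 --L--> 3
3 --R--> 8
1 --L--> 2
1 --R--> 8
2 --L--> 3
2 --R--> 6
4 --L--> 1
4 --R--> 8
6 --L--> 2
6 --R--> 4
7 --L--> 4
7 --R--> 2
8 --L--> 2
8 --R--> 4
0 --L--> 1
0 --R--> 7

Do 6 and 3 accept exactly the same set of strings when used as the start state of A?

First remove the unreachable states {0,5}; 7 states remain.
P0 = {1,2,3,4} | {6,7,8}.
The partition is now stable with 2 blocks: {1,2,3,4} | {6,7,8}.
6 and 3 end up in different blocks, so they are distinguishable. For instance, the string 'ε' is accepted from only 3.

No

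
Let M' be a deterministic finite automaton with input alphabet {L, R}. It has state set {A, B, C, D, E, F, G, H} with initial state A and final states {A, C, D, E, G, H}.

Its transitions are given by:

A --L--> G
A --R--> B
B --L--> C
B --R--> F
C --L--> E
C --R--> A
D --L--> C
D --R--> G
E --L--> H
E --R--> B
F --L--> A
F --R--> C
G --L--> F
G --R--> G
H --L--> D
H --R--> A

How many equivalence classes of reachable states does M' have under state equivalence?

8

P0 = {A,C,D,E,G,H} | {B,F}.
Split {A,C,D,E,G,H} by δ(·,L) → {A,C,D,E,H} and {G}.
Refine {A,C,D,E,H} on symbol L: members go to different blocks, giving {C,D,E,H} and {A}.
Refine {C,D,E,H} on symbol R: members go to different blocks, giving {C,H} and {D} and {E}.
Split {C,H} by δ(·,L) → {C} and {H}.
Refine {B,F} on symbol L: members go to different blocks, giving {B} and {F}.
Stable partition: {C} | {B} | {G} | {A} | {D} | {E} | {H} | {F} — 8 equivalence classes.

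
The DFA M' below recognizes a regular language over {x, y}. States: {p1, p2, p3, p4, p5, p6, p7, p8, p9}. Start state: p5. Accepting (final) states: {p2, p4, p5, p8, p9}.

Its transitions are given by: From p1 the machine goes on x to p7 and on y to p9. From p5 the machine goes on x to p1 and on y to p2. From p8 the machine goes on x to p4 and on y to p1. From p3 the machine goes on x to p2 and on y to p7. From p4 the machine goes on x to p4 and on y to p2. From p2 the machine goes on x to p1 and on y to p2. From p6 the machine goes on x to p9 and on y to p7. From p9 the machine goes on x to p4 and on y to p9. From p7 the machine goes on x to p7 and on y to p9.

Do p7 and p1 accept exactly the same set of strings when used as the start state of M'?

States {p3,p6,p8} cannot be reached from the start state, so discard them.
Start with accepting vs non-accepting: {p2,p4,p5,p9} | {p1,p7}.
Split {p2,p4,p5,p9} by δ(·,x) → {p2,p5} and {p4,p9}.
Split {p4,p9} by δ(·,y) → {p4} and {p9}.
Stable partition: {p2,p5} | {p1,p7} | {p4} | {p9} — 4 equivalence classes.
p7 and p1 lie in the same block of the stable partition, so they are equivalent — no string distinguishes them.

Yes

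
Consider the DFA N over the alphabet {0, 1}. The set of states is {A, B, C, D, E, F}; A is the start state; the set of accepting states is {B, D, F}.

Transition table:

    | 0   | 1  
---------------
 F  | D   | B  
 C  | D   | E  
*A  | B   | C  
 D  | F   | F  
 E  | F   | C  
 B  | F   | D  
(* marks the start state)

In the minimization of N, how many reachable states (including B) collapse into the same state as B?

3

Initial partition by acceptance: {B,D,F} | {A,C,E}.
No further refinement is possible. Final partition (2 blocks): {B,D,F} | {A,C,E}.
The equivalence class containing B is {B,D,F}, of size 3.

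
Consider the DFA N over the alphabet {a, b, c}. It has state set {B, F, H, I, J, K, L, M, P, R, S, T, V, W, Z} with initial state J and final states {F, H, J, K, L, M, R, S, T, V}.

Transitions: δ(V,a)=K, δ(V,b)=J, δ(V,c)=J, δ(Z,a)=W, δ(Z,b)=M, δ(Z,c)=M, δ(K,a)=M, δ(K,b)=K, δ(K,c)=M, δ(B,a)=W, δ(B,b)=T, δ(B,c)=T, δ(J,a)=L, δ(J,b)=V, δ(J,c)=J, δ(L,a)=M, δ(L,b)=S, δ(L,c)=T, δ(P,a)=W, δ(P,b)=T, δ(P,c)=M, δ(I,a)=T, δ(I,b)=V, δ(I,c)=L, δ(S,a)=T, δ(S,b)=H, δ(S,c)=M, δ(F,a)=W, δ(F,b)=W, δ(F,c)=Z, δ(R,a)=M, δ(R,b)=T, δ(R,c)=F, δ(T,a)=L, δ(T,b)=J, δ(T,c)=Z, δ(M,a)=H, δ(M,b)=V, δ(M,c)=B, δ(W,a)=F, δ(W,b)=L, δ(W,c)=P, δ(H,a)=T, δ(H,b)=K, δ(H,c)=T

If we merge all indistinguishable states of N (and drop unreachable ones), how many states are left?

States {I,R} cannot be reached from the start state, so discard them.
P0 = {F,H,J,K,L,M,S,T,V} | {B,P,W,Z}.
Refine {F,H,J,K,L,M,S,T,V} on symbol a: members go to different blocks, giving {H,J,K,L,M,S,T,V} and {F}.
On input c, block {H,J,K,L,M,S,T,V} splits into {H,J,K,L,S,V} and {M,T}.
Split {H,J,K,L,S,V} by δ(·,a) → {H,K,L,S} and {J,V}.
Split {B,P,W,Z} by δ(·,a) → {B,P,Z} and {W}.
No further refinement is possible. Final partition (6 blocks): {H,K,L,S} | {B,P,Z} | {F} | {M,T} | {J,V} | {W}.

6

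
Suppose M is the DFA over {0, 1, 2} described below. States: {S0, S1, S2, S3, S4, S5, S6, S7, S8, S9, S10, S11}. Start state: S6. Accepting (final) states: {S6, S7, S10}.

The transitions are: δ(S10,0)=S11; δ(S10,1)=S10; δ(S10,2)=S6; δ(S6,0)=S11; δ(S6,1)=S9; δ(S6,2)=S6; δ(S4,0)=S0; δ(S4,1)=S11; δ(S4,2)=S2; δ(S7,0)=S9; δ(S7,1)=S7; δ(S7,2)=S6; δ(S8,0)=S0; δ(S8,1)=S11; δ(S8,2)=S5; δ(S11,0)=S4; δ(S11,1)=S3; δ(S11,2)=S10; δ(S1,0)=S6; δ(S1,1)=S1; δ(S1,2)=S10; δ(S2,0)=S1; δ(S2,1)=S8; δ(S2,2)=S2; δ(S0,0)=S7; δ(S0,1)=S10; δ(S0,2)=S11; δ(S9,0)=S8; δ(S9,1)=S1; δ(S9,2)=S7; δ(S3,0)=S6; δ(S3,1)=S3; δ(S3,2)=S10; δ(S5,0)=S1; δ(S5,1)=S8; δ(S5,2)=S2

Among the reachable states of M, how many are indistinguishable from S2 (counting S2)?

P0 = {S6,S7,S10} | {S0,S1,S2,S3,S4,S5,S8,S9,S11}.
Refine {S6,S7,S10} on symbol 1: members go to different blocks, giving {S7,S10} and {S6}.
On input 0, block {S0,S1,S2,S3,S4,S5,S8,S9,S11} splits into {S2,S4,S5,S8,S9,S11} and {S1,S3} and {S0}.
Refine {S2,S4,S5,S8,S9,S11} on symbol 0: members go to different blocks, giving {S2,S5} and {S4,S8} and {S9,S11}.
Stable partition: {S7,S10} | {S2,S5} | {S6} | {S1,S3} | {S0} | {S4,S8} | {S9,S11} — 7 equivalence classes.
The equivalence class containing S2 is {S2,S5}, of size 2.

2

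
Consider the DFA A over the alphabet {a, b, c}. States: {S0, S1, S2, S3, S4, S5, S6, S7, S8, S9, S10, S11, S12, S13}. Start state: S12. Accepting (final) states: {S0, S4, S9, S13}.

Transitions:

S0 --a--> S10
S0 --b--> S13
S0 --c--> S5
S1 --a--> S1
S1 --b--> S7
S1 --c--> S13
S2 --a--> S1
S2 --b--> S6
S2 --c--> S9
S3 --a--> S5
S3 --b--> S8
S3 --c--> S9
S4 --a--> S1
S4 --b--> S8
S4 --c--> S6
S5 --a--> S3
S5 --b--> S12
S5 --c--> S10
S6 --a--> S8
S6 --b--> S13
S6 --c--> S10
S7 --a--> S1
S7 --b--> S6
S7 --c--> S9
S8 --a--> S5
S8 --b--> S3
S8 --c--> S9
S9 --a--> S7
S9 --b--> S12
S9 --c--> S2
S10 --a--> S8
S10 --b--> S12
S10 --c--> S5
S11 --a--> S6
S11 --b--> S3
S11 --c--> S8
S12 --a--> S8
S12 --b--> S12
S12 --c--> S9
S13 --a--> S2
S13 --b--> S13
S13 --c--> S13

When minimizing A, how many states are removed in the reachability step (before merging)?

No path from S12 leads to S0, S4, S11; the other 11 states are all reachable.

3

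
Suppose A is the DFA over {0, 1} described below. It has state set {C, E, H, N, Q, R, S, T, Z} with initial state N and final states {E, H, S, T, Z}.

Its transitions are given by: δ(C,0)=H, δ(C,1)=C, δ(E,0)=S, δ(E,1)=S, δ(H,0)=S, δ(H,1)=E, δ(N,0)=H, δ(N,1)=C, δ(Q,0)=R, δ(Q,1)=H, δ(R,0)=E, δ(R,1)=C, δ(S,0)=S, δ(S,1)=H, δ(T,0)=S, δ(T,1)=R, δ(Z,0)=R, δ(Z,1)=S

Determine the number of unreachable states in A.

Starting at N and following transitions, the reachable set is {C, E, H, N, S}. That leaves Q, R, T, Z unreachable — 4 in total.

4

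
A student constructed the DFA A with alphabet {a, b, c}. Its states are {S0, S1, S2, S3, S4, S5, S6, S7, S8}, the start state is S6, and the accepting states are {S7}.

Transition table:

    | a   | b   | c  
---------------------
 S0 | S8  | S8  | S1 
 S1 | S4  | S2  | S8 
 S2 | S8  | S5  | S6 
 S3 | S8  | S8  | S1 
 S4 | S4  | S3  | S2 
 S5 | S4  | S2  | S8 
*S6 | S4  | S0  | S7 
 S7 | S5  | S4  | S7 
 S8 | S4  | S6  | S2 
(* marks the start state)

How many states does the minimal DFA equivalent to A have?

7

Initial partition by acceptance: {S7} | {S0,S1,S2,S3,S4,S5,S6,S8}.
Refine {S0,S1,S2,S3,S4,S5,S6,S8} on symbol c: members go to different blocks, giving {S0,S1,S2,S3,S4,S5,S8} and {S6}.
Split {S0,S1,S2,S3,S4,S5,S8} by δ(·,b) → {S0,S1,S2,S3,S4,S5} and {S8}.
Refine {S0,S1,S2,S3,S4,S5} on symbol a: members go to different blocks, giving {S0,S2,S3} and {S1,S4,S5}.
Split {S0,S2,S3} by δ(·,b) → {S0,S3} and {S2}.
Refine {S1,S4,S5} on symbol b: members go to different blocks, giving {S1,S5} and {S4}.
The partition is now stable with 7 blocks: {S7} | {S0,S3} | {S6} | {S8} | {S1,S5} | {S2} | {S4}.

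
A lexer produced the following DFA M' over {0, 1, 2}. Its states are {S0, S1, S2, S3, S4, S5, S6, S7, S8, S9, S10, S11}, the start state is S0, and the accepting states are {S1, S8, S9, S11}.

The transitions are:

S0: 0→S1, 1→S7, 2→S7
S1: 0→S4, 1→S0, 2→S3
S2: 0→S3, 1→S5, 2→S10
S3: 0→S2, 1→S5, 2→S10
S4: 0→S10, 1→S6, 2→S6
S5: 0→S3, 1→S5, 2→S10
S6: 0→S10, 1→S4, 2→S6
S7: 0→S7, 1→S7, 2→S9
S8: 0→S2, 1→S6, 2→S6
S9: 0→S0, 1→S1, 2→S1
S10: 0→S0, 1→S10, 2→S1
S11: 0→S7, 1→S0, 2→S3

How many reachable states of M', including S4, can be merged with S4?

2

Reachable states from the start: {S0,S1,S2,S3,S4,S5,S6,S7,S9,S10}. Unreachable: {S8,S11} — drop them.
Start with accepting vs non-accepting: {S1,S9} | {S0,S2,S3,S4,S5,S6,S7,S10}.
On input 1, block {S1,S9} splits into {S1} and {S9}.
Refine {S0,S2,S3,S4,S5,S6,S7,S10} on symbol 0: members go to different blocks, giving {S2,S3,S4,S5,S6,S7,S10} and {S0}.
On input 0, block {S2,S3,S4,S5,S6,S7,S10} splits into {S2,S3,S4,S5,S6,S7} and {S10}.
Split {S2,S3,S4,S5,S6,S7} by δ(·,0) → {S2,S3,S5,S7} and {S4,S6}.
Refine {S2,S3,S5,S7} on symbol 2: members go to different blocks, giving {S2,S3,S5} and {S7}.
Stable partition: {S1} | {S2,S3,S5} | {S9} | {S0} | {S10} | {S4,S6} | {S7} — 7 equivalence classes.
The equivalence class containing S4 is {S4,S6}, of size 2.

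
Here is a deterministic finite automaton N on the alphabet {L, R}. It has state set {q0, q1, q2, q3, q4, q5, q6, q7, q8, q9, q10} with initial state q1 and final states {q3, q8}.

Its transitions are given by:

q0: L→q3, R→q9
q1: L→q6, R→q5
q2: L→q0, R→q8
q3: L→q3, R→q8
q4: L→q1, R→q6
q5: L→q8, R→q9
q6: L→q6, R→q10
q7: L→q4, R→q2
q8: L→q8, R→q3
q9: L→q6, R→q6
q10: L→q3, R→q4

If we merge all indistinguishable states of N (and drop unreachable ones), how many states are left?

First remove the unreachable states {q0,q2,q7}; 8 states remain.
Initial partition by acceptance: {q3,q8} | {q1,q4,q5,q6,q9,q10}.
Refine {q1,q4,q5,q6,q9,q10} on symbol L: members go to different blocks, giving {q1,q4,q6,q9} and {q5,q10}.
Refine {q1,q4,q6,q9} on symbol R: members go to different blocks, giving {q1,q6} and {q4,q9}.
No further refinement is possible. Final partition (4 blocks): {q3,q8} | {q1,q6} | {q5,q10} | {q4,q9}.

4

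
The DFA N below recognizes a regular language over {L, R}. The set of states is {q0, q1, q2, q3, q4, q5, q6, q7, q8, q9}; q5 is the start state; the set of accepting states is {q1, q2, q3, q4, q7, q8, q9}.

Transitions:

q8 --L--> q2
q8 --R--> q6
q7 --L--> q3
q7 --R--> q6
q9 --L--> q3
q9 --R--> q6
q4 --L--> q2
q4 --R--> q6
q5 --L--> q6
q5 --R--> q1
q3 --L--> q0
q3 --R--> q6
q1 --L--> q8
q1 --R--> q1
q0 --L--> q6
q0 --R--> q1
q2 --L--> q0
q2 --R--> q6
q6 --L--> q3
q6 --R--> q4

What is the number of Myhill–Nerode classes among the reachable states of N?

Reachable states from the start: {q0,q1,q2,q3,q4,q5,q6,q8}. Unreachable: {q7,q9} — drop them.
Start with accepting vs non-accepting: {q1,q2,q3,q4,q8} | {q0,q5,q6}.
Refine {q1,q2,q3,q4,q8} on symbol L: members go to different blocks, giving {q1,q4,q8} and {q2,q3}.
On input L, block {q1,q4,q8} splits into {q4,q8} and {q1}.
Refine {q0,q5,q6} on symbol L: members go to different blocks, giving {q0,q5} and {q6}.
Stable partition: {q4,q8} | {q0,q5} | {q2,q3} | {q1} | {q6} — 5 equivalence classes.

5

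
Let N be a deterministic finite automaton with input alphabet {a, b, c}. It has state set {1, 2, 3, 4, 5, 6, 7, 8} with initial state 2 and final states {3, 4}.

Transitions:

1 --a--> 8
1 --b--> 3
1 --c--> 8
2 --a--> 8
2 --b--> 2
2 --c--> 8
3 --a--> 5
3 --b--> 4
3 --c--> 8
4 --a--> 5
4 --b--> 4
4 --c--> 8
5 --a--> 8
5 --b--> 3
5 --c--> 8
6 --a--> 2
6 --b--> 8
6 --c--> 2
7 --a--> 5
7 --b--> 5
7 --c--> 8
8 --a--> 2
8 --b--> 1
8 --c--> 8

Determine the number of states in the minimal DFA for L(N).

4

First remove the unreachable states {6,7}; 6 states remain.
Initial partition by acceptance: {3,4} | {1,2,5,8}.
Refine {1,2,5,8} on symbol b: members go to different blocks, giving {1,5} and {2,8}.
Split {2,8} by δ(·,b) → {2} and {8}.
No further refinement is possible. Final partition (4 blocks): {3,4} | {1,5} | {2} | {8}.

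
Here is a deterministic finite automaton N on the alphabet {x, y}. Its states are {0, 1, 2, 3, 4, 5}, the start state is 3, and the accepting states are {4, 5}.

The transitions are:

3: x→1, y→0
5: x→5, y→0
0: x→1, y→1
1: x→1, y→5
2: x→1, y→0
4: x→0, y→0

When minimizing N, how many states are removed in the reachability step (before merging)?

Starting at 3 and following transitions, the reachable set is {0, 1, 3, 5}. That leaves 2, 4 unreachable — 2 in total.

2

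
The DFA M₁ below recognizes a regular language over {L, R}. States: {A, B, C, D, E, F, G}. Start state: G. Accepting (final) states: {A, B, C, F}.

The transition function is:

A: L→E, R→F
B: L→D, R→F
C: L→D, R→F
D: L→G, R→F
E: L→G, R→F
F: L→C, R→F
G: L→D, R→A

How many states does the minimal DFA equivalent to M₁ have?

4

Reachable states from the start: {A,C,D,E,F,G}. Unreachable: {B} — drop them.
Start with accepting vs non-accepting: {A,C,F} | {D,E,G}.
On input L, block {A,C,F} splits into {A,C} and {F}.
Refine {D,E,G} on symbol R: members go to different blocks, giving {D,E} and {G}.
The partition is now stable with 4 blocks: {A,C} | {D,E} | {F} | {G}.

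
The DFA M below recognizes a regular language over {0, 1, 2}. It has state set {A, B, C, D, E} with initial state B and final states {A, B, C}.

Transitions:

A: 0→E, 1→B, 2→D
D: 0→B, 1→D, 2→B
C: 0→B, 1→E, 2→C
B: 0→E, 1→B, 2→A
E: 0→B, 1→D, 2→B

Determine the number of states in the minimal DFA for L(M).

States {C} cannot be reached from the start state, so discard them.
P0 = {A,B} | {D,E}.
Refine {A,B} on symbol 2: members go to different blocks, giving {A} and {B}.
Stable partition: {A} | {D,E} | {B} — 3 equivalence classes.

3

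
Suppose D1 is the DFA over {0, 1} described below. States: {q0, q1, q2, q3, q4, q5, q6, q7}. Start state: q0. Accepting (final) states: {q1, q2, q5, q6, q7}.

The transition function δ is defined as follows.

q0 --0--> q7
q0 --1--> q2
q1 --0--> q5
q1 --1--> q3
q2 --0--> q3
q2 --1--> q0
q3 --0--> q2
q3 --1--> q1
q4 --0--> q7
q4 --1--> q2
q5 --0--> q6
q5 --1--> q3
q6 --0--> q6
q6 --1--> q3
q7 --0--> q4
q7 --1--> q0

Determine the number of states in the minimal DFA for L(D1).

Every state is reachable, so we keep all 8.
Initial partition by acceptance: {q1,q2,q5,q6,q7} | {q0,q3,q4}.
Split {q1,q2,q5,q6,q7} by δ(·,0) → {q1,q5,q6} and {q2,q7}.
Refine {q0,q3,q4} on symbol 1: members go to different blocks, giving {q0,q4} and {q3}.
Refine {q2,q7} on symbol 0: members go to different blocks, giving {q2} and {q7}.
No further refinement is possible. Final partition (5 blocks): {q1,q5,q6} | {q0,q4} | {q2} | {q3} | {q7}.

5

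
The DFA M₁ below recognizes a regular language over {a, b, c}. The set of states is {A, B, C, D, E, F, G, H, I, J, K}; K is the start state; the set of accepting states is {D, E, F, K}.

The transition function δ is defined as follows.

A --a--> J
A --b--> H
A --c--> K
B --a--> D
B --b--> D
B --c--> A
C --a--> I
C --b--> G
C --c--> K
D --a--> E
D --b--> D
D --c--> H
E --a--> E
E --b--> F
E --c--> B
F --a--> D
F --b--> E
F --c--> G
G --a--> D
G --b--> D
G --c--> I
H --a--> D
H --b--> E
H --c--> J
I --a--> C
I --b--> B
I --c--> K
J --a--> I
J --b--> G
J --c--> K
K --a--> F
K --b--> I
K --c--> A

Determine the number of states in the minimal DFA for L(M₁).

4

Initial partition by acceptance: {D,E,F,K} | {A,B,C,G,H,I,J}.
Split {D,E,F,K} by δ(·,b) → {D,E,F} and {K}.
Split {A,B,C,G,H,I,J} by δ(·,a) → {A,C,I,J} and {B,G,H}.
Stable partition: {D,E,F} | {A,C,I,J} | {K} | {B,G,H} — 4 equivalence classes.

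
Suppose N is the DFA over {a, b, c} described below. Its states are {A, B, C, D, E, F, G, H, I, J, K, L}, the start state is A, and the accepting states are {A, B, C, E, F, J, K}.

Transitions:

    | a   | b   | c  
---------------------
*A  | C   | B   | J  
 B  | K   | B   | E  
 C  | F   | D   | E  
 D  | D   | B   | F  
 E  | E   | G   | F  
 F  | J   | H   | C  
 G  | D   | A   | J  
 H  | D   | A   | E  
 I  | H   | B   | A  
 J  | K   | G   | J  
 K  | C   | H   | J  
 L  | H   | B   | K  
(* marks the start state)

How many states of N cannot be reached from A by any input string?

No path from A leads to I, L; the other 10 states are all reachable.

2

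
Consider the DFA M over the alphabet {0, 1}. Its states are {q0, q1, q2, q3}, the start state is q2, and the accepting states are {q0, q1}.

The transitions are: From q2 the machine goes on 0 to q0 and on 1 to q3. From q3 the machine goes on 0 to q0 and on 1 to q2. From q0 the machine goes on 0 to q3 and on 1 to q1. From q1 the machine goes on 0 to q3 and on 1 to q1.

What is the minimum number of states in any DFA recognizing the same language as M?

2

All states are reachable from the start state.
Initial partition by acceptance: {q0,q1} | {q2,q3}.
Stable partition: {q0,q1} | {q2,q3} — 2 equivalence classes.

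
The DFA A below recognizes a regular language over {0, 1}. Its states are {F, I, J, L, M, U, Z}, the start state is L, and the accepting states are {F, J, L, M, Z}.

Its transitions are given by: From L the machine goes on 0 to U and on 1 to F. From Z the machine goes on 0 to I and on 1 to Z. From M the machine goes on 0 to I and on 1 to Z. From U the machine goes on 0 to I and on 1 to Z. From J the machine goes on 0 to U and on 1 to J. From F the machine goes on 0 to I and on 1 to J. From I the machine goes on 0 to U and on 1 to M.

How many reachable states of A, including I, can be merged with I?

2

Initial partition by acceptance: {F,J,L,M,Z} | {I,U}.
Stable partition: {F,J,L,M,Z} | {I,U} — 2 equivalence classes.
The equivalence class containing I is {I,U}, of size 2.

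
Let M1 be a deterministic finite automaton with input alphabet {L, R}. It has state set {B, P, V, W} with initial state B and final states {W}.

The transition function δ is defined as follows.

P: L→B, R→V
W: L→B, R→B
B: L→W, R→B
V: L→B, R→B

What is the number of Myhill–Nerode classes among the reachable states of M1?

Reachable states from the start: {B,W}. Unreachable: {P,V} — drop them.
P0 = {W} | {B}.
Stable partition: {W} | {B} — 2 equivalence classes.

2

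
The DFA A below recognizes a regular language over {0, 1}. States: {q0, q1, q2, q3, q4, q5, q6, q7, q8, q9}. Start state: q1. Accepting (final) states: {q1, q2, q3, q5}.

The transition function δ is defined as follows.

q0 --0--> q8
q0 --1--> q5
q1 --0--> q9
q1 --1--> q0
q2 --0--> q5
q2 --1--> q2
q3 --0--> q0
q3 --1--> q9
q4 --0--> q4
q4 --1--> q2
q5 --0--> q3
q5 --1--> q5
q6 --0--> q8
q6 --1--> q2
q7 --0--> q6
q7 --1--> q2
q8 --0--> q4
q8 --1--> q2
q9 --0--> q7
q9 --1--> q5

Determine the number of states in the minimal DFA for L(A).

5

Every state is reachable, so we keep all 10.
Initial partition by acceptance: {q1,q2,q3,q5} | {q0,q4,q6,q7,q8,q9}.
On input 0, block {q1,q2,q3,q5} splits into {q1,q3} and {q2,q5}.
Refine {q2,q5} on symbol 0: members go to different blocks, giving {q2} and {q5}.
Split {q0,q4,q6,q7,q8,q9} by δ(·,1) → {q4,q6,q7,q8} and {q0,q9}.
Stable partition: {q1,q3} | {q4,q6,q7,q8} | {q2} | {q5} | {q0,q9} — 5 equivalence classes.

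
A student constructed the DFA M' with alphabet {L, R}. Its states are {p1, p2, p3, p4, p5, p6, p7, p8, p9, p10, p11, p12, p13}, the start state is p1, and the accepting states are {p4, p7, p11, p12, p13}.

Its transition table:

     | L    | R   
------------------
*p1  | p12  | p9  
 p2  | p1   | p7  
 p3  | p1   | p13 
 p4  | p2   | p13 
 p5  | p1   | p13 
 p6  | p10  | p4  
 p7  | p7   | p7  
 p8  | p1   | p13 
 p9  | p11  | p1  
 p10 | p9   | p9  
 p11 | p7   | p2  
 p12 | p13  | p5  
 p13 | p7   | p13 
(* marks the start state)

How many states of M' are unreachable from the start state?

BFS from p1 reaches {p1, p2, p5, p7, p9, p11, p12, p13}; the 5 state(s) p3, p4, p6, p8, p10 are never visited.

5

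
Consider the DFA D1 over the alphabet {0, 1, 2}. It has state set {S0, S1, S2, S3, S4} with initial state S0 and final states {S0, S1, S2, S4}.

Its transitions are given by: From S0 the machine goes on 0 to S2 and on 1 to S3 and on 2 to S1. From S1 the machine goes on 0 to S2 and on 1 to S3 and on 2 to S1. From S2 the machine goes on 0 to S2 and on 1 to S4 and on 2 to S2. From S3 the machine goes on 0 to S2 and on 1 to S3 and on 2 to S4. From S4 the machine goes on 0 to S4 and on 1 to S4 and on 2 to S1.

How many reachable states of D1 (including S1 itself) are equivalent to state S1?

2

All states are reachable from the start state.
Start with accepting vs non-accepting: {S0,S1,S2,S4} | {S3}.
On input 1, block {S0,S1,S2,S4} splits into {S0,S1} and {S2,S4}.
Split {S2,S4} by δ(·,2) → {S2} and {S4}.
No further refinement is possible. Final partition (4 blocks): {S0,S1} | {S3} | {S2} | {S4}.
State S1 belongs to the block {S0,S1}, which has 2 states.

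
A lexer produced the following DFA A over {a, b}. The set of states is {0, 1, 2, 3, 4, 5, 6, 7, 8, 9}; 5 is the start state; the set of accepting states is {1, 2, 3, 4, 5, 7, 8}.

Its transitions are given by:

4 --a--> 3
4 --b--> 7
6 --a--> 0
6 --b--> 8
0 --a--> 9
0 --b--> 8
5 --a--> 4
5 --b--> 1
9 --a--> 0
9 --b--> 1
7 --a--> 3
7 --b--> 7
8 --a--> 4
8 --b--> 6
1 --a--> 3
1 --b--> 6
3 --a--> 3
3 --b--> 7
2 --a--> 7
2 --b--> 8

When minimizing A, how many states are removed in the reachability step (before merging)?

1

Starting at 5 and following transitions, the reachable set is {0, 1, 3, 4, 5, 6, 7, 8, 9}. That leaves 2 unreachable — 1 in total.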